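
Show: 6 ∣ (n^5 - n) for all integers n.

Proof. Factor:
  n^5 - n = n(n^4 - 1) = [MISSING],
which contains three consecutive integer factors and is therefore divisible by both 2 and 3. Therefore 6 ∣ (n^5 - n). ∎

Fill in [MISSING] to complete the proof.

n^4 - 1 = (n^2 - 1)(n^2 + 1), and n^2 - 1 = (n-1)(n+1).
So n(n^4 - 1) = (n - 1)n(n + 1)(n^2 + 1).

(n - 1)n(n + 1)(n^2 + 1)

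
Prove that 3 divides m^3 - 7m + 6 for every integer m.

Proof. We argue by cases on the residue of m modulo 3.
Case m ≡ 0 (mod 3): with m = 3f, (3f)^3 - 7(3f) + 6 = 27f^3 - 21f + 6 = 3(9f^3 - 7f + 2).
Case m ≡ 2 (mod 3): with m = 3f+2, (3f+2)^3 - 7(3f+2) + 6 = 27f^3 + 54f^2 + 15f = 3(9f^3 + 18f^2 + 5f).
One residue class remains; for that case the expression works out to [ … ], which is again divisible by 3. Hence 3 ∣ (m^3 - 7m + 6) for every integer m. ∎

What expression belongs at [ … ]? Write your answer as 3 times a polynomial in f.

3(9f^3 + 9f^2 - 4f)

Only m ≡ 1 (mod 3) is unaccounted for. Put m = 3f+1:
(3f+1)^3 - 7(3f+1) + 6 expands to 27f^3 + 27f^2 - 12f,
and factoring out 3 leaves 3(9f^3 + 9f^2 - 4f).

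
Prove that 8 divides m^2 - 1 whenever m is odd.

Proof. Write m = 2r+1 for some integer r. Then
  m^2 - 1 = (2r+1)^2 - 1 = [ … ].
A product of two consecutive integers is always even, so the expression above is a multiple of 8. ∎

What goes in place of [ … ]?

4r(r + 1)

(2r+1)^2 - 1 = 4r^2 + 4r + 1 - 1 = 4r^2 + 4r = 4r(r+1).
Since r and r+1 are consecutive, r(r+1) is even, and 4·(even) is a multiple of 8.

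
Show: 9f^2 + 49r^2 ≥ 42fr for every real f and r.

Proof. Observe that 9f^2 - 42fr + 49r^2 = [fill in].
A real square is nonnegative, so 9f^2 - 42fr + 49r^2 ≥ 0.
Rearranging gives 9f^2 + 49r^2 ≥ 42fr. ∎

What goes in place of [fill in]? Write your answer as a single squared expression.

(3f - 7r)^2

9f^2 - 42fr + 49r^2 is a perfect-square trinomial: the outer terms are (3f)^2 and (7r)^2, and the cross term is -2·3f·7r.
So 9f^2 - 42fr + 49r^2 = (3f - 7r)^2 ≥ 0.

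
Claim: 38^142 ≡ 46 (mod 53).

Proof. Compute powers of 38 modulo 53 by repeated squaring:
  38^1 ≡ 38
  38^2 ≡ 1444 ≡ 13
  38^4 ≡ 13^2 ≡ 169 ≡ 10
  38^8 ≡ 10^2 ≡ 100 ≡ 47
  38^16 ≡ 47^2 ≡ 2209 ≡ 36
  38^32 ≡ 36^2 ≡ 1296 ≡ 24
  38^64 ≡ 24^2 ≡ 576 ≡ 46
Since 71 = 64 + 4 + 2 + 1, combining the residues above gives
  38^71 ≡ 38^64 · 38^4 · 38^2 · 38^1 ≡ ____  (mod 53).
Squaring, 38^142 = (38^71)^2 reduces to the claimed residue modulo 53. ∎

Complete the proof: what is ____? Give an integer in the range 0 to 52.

Multiply the listed residues: 46 · 10 · 13 · 38 = 460 → 5980 → 227240.
Reducing modulo 53: 227240 = 4287·53 + 29, so 38^71 ≡ 29.

29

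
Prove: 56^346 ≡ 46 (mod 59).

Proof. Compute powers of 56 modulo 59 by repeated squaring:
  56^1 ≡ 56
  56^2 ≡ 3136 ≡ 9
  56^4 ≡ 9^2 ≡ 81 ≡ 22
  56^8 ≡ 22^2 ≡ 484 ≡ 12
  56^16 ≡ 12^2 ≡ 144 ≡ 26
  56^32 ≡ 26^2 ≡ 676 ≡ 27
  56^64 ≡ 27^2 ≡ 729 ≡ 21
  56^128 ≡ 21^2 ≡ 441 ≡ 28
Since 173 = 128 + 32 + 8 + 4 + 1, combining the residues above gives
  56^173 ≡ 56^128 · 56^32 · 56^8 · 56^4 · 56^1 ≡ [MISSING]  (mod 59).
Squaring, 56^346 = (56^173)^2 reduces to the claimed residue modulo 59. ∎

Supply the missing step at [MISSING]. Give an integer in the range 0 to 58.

39

Multiply the listed residues: 28 · 27 · 12 · 22 · 56 = 756 → 9072 → 199584 → 11176704.
Reducing modulo 59: 11176704 = 189435·59 + 39, so 56^173 ≡ 39.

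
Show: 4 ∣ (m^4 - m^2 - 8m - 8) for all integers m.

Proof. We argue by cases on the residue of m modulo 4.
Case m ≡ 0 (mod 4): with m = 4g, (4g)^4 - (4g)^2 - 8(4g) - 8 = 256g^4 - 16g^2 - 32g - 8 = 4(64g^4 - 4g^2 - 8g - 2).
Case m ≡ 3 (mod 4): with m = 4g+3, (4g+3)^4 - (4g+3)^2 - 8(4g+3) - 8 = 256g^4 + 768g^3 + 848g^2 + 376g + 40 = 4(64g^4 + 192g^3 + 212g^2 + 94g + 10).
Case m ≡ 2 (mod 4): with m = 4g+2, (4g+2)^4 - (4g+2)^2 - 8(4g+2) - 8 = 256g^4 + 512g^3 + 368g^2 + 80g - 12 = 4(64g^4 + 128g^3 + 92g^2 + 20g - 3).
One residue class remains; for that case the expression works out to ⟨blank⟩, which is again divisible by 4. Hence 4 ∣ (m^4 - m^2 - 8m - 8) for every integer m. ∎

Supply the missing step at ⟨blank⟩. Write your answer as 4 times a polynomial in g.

4(64g^4 + 64g^3 + 20g^2 - 6g - 4)

Only m ≡ 1 (mod 4) is unaccounted for. Put m = 4g+1:
(4g+1)^4 - (4g+1)^2 - 8(4g+1) - 8 expands to 256g^4 + 256g^3 + 80g^2 - 24g - 16,
and factoring out 4 leaves 4(64g^4 + 64g^3 + 20g^2 - 6g - 4).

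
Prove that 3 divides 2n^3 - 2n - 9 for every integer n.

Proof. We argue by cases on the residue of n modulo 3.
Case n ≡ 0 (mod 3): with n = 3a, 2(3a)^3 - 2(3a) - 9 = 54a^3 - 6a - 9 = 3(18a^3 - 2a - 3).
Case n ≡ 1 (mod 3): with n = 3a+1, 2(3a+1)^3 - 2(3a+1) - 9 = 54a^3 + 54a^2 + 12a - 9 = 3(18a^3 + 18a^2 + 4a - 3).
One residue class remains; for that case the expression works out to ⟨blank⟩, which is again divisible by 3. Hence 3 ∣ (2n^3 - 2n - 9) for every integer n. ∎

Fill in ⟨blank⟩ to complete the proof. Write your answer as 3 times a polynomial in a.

Only n ≡ 2 (mod 3) is unaccounted for. Put n = 3a+2:
2(3a+2)^3 - 2(3a+2) - 9 expands to 54a^3 + 108a^2 + 66a + 3,
and factoring out 3 leaves 3(18a^3 + 36a^2 + 22a + 1).

3(18a^3 + 36a^2 + 22a + 1)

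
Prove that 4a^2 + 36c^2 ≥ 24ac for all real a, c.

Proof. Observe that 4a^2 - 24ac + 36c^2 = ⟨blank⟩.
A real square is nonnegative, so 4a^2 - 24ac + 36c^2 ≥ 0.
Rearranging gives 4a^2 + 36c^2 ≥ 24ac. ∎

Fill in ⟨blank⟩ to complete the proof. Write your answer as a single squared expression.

4a^2 - 24ac + 36c^2 is a perfect-square trinomial: the outer terms are (2a)^2 and (6c)^2, and the cross term is -2·2a·6c.
So 4a^2 - 24ac + 36c^2 = (2a - 6c)^2 ≥ 0.

(2a - 6c)^2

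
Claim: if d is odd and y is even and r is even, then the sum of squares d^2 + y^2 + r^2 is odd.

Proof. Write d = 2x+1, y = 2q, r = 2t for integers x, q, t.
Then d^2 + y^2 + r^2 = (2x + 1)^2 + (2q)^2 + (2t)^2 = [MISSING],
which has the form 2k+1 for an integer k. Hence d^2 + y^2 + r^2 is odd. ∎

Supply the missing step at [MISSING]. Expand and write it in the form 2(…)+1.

2(2q^2 + 2t^2 + 2x^2 + 2x) + 1

(2x + 1)^2 + (2q)^2 + (2t)^2 = 4q^2 + 4t^2 + 4x^2 + 4x + 1
= 2(2q^2 + 2t^2 + 2x^2 + 2x) + 1.
Since 2q^2 + 2t^2 + 2x^2 + 2x is an integer, the sum of squares is of the form 2k+1 for an integer k.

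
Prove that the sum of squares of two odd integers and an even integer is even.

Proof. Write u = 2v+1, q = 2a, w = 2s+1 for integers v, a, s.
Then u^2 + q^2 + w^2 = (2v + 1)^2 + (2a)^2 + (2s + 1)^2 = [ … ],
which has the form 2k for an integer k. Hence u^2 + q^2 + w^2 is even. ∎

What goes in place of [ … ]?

2(2a^2 + 2s^2 + 2s + 2v^2 + 2v + 1)

Expanding: (2v + 1)^2 + (2a)^2 + (2s + 1)^2 = 4a^2 + 4s^2 + 4s + 4v^2 + 4v + 2.
Every term is even; pulling out the factor of 2 gives 2(2a^2 + 2s^2 + 2s + 2v^2 + 2v + 1).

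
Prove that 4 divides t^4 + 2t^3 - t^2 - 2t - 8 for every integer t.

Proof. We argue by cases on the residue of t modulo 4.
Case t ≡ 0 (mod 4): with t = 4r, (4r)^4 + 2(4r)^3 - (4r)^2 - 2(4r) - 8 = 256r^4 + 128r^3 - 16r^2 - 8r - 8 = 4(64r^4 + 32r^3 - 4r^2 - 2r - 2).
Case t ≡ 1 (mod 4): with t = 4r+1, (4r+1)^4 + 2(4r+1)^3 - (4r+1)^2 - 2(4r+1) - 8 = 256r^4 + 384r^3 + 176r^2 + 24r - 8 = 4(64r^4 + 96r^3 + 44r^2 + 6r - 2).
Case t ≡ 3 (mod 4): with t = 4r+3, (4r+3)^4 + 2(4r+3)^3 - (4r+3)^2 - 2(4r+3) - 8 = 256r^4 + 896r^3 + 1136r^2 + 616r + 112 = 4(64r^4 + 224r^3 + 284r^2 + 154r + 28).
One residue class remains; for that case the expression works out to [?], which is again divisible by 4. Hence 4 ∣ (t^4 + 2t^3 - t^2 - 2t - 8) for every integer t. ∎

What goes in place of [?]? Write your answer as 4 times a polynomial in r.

The residues treated are {0, 1, 3}, so the missing case is t ≡ 2 (mod 4); write t = 4r+2.
Then (4r+2)^4 + 2(4r+2)^3 - (4r+2)^2 - 2(4r+2) - 8 = 256r^4 + 640r^3 + 560r^2 + 200r + 16 = 4(64r^4 + 160r^3 + 140r^2 + 50r + 4).

4(64r^4 + 160r^3 + 140r^2 + 50r + 4)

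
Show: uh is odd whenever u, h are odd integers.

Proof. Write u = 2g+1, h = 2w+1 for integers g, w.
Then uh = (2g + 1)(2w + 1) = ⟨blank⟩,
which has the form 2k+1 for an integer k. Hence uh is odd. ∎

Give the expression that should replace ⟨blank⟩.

2(2gw + g + w) + 1

(2g + 1)(2w + 1) = 4gw + 2g + 2w + 1
= 2(2gw + g + w) + 1.
Since 2gw + g + w is an integer, the product is of the form 2k+1 for an integer k.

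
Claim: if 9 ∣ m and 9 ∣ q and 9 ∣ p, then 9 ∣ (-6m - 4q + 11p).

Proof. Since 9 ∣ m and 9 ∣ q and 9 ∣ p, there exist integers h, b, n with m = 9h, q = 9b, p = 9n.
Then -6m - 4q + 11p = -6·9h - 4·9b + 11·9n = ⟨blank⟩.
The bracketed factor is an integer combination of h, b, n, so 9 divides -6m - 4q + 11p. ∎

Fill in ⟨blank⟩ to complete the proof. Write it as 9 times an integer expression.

Pull the common 9 out of every term: -6·9h - 4·9b + 11·9n = 9(-4b - 6h + 11n).
-4b - 6h + 11n is an integer, which exhibits the divisibility.

9(-4b - 6h + 11n)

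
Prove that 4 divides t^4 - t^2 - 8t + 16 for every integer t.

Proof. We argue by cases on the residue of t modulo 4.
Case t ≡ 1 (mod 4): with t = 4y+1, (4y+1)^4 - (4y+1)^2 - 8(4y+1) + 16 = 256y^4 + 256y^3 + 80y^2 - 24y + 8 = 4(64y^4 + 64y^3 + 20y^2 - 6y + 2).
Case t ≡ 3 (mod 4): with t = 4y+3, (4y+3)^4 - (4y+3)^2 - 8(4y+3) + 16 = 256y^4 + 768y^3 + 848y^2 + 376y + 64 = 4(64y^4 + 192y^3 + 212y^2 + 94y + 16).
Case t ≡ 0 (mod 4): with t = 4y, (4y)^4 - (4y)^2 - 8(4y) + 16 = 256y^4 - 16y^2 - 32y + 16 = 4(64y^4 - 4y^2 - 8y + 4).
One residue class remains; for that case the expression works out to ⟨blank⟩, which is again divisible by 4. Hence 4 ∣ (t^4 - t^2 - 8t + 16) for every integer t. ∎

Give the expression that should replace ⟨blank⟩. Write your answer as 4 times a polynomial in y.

The residues treated are {1, 3, 0}, so the missing case is t ≡ 2 (mod 4); write t = 4y+2.
Then (4y+2)^4 - (4y+2)^2 - 8(4y+2) + 16 = 256y^4 + 512y^3 + 368y^2 + 80y + 12 = 4(64y^4 + 128y^3 + 92y^2 + 20y + 3).

4(64y^4 + 128y^3 + 92y^2 + 20y + 3)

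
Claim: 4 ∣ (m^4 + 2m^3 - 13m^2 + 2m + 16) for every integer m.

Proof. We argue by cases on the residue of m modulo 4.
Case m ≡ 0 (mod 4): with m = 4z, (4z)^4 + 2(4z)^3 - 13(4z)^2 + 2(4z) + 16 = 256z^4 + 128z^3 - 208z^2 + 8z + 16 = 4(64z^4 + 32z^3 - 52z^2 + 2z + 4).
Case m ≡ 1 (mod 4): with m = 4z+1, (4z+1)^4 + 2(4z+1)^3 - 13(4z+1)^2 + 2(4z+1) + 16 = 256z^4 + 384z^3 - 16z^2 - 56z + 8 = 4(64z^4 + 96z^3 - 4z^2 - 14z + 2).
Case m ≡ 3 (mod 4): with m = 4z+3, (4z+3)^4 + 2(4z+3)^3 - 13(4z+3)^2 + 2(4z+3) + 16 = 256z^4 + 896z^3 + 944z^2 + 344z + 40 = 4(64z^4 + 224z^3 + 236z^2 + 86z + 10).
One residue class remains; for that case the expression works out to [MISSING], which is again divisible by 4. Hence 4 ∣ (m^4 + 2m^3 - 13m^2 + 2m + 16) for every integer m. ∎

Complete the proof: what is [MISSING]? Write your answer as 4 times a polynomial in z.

The residues treated are {0, 1, 3}, so the missing case is m ≡ 2 (mod 4); write m = 4z+2.
Then (4z+2)^4 + 2(4z+2)^3 - 13(4z+2)^2 + 2(4z+2) + 16 = 256z^4 + 640z^3 + 368z^2 + 24z = 4(64z^4 + 160z^3 + 92z^2 + 6z).

4(64z^4 + 160z^3 + 92z^2 + 6z)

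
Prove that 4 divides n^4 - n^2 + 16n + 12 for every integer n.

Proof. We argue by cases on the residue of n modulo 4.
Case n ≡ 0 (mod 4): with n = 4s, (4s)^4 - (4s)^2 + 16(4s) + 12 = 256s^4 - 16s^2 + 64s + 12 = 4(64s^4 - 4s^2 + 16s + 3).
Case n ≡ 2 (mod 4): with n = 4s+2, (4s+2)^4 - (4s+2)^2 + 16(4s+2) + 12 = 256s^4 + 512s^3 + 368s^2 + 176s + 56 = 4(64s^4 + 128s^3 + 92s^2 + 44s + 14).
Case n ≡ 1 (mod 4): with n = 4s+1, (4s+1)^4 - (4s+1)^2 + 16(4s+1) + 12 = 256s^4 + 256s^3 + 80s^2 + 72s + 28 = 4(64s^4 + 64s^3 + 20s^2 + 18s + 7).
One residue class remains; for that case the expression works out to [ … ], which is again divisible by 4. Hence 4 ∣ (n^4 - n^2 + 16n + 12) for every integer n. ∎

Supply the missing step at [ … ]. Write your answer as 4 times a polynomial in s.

4(64s^4 + 192s^3 + 212s^2 + 118s + 33)

The residues treated are {0, 2, 1}, so the missing case is n ≡ 3 (mod 4); write n = 4s+3.
Then (4s+3)^4 - (4s+3)^2 + 16(4s+3) + 12 = 256s^4 + 768s^3 + 848s^2 + 472s + 132 = 4(64s^4 + 192s^3 + 212s^2 + 118s + 33).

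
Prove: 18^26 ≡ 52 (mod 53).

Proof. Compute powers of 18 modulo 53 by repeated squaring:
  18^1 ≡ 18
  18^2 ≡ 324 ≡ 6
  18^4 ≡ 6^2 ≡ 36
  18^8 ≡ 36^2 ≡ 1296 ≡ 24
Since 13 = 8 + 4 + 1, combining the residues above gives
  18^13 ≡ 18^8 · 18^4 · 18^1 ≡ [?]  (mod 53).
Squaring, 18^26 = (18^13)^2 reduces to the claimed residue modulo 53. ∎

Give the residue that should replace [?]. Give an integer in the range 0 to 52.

23

Multiply the listed residues: 24 · 36 · 18 = 864 → 15552.
Reducing modulo 53: 15552 = 293·53 + 23, so 18^13 ≡ 23.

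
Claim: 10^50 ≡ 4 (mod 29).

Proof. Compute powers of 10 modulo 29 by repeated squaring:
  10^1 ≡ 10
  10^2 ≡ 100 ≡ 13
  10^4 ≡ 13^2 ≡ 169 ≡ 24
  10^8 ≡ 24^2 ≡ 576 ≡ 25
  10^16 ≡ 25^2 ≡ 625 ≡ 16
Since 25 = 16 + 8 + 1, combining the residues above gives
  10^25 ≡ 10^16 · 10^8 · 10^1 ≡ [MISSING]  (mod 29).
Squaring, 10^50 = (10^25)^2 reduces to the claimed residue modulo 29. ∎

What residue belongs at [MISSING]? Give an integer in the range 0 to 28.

10^16 · 10^8 · 10^1 ≡ 16 · 25 · 10 = 4000.
4000 mod 29 = 27, so 10^25 ≡ 27 (mod 29).

27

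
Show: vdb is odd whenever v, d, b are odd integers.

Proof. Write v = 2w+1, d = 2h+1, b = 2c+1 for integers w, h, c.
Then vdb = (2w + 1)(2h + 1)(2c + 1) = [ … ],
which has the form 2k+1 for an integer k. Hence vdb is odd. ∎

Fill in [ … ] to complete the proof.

(2w + 1)(2h + 1)(2c + 1) = 8chw + 4ch + 4cw + 2c + 4hw + 2h + 2w + 1
= 2(4chw + 2ch + 2cw + c + 2hw + h + w) + 1.
Since 4chw + 2ch + 2cw + c + 2hw + h + w is an integer, the product is of the form 2k+1 for an integer k.

2(4chw + 2ch + 2cw + c + 2hw + h + w) + 1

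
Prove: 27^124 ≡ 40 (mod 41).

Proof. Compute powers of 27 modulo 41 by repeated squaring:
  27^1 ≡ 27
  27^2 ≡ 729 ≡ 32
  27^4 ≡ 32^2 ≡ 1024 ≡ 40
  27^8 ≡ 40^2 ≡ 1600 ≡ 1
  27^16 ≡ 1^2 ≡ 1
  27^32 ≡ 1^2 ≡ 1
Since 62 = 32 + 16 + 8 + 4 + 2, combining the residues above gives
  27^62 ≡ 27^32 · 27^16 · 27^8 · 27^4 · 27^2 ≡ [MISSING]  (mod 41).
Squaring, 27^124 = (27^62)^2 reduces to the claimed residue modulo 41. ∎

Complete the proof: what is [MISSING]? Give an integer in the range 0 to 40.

27^32 · 27^16 · 27^8 · 27^4 · 27^2 ≡ 1 · 1 · 1 · 40 · 32 = 1280.
1280 mod 41 = 9, so 27^62 ≡ 9 (mod 41).

9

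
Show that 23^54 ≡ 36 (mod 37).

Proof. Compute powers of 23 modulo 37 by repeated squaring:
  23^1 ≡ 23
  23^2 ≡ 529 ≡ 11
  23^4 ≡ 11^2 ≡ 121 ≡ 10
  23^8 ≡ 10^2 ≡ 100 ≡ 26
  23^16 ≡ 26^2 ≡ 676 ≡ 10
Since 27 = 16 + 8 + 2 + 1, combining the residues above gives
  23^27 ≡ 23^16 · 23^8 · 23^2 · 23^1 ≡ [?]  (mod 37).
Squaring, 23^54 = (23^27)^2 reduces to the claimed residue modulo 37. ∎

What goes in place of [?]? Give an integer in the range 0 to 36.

31

Multiply the listed residues: 10 · 26 · 11 · 23 = 260 → 2860 → 65780.
Reducing modulo 37: 65780 = 1777·37 + 31, so 23^27 ≡ 31.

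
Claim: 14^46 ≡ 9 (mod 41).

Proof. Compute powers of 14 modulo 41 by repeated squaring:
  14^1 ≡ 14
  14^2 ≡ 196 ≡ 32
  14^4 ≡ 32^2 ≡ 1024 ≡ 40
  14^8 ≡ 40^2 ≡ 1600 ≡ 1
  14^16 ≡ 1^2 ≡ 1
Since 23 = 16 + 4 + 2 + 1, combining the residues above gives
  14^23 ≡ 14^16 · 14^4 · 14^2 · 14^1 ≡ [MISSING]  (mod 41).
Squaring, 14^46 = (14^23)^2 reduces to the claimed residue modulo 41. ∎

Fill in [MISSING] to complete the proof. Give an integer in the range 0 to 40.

3

14^16 · 14^4 · 14^2 · 14^1 ≡ 1 · 40 · 32 · 14 = 17920.
17920 mod 41 = 3, so 14^23 ≡ 3 (mod 41).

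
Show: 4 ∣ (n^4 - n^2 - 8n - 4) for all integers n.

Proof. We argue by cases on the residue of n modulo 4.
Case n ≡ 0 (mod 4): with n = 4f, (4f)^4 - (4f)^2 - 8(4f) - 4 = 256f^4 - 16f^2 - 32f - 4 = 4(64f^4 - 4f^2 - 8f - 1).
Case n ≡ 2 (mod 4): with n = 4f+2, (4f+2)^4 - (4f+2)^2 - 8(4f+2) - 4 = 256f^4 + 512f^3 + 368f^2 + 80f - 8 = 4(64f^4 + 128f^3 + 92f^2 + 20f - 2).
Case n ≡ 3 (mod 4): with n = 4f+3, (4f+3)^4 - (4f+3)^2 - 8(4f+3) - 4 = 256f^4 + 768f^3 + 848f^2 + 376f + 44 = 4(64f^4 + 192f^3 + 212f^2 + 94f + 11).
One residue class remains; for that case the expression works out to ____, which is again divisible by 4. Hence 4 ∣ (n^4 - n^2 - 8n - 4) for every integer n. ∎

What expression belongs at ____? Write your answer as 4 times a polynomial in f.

4(64f^4 + 64f^3 + 20f^2 - 6f - 3)

Only n ≡ 1 (mod 4) is unaccounted for. Put n = 4f+1:
(4f+1)^4 - (4f+1)^2 - 8(4f+1) - 4 expands to 256f^4 + 256f^3 + 80f^2 - 24f - 12,
and factoring out 4 leaves 4(64f^4 + 64f^3 + 20f^2 - 6f - 3).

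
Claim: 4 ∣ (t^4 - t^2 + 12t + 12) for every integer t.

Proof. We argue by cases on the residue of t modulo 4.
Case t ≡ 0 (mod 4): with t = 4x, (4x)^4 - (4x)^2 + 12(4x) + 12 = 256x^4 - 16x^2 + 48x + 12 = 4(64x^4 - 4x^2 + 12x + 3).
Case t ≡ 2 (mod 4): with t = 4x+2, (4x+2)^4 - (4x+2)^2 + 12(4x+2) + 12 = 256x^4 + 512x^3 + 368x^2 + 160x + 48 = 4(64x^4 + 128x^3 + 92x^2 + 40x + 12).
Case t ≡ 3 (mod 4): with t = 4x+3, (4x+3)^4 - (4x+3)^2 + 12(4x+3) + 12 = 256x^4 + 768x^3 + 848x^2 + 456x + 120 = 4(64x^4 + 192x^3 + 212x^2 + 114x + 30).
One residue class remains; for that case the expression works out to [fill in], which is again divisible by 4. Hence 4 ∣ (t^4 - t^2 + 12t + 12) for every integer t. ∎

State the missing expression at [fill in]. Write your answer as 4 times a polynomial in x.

The residues treated are {0, 2, 3}, so the missing case is t ≡ 1 (mod 4); write t = 4x+1.
Then (4x+1)^4 - (4x+1)^2 + 12(4x+1) + 12 = 256x^4 + 256x^3 + 80x^2 + 56x + 24 = 4(64x^4 + 64x^3 + 20x^2 + 14x + 6).

4(64x^4 + 64x^3 + 20x^2 + 14x + 6)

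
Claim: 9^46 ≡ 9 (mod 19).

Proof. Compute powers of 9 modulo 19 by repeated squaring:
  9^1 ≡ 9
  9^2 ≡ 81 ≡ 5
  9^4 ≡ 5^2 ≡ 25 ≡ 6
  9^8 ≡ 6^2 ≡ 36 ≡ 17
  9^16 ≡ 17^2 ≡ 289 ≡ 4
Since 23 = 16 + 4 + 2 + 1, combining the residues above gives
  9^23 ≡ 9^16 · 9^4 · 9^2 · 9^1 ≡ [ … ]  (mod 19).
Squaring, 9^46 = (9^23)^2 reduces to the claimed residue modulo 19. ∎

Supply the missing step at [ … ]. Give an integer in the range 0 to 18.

Multiply the listed residues: 4 · 6 · 5 · 9 = 24 → 120 → 1080.
Reducing modulo 19: 1080 = 56·19 + 16, so 9^23 ≡ 16.

16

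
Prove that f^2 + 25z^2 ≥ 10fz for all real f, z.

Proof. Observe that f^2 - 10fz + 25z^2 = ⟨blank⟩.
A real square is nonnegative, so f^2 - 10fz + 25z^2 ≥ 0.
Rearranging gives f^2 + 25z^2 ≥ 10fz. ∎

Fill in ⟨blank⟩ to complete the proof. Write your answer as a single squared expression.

f^2 - 10fz + 25z^2 is a perfect-square trinomial: the outer terms are (f)^2 and (5z)^2, and the cross term is -2·f·5z.
So f^2 - 10fz + 25z^2 = (f - 5z)^2 ≥ 0.

(f - 5z)^2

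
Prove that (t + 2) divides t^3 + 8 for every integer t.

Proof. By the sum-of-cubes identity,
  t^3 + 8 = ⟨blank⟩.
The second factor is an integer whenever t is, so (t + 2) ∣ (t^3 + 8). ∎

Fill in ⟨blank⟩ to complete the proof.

(t + 2)(t^2 - 2t + 4)

Polynomial division of t^3 + 8 by t + 2 leaves remainder 0 and quotient t^2 - 2t + 4.
Hence t^3 + 8 = (t + 2)(t^2 - 2t + 4).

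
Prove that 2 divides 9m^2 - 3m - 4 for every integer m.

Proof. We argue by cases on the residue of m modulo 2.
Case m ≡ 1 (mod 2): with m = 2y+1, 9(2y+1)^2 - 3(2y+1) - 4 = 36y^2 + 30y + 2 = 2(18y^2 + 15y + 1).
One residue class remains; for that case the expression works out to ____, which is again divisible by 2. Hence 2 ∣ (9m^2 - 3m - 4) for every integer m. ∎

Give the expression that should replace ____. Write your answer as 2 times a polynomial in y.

2(18y^2 - 3y - 2)

Only m ≡ 0 (mod 2) is unaccounted for. Put m = 2y:
9(2y)^2 - 3(2y) - 4 expands to 36y^2 - 6y - 4,
and factoring out 2 leaves 2(18y^2 - 3y - 2).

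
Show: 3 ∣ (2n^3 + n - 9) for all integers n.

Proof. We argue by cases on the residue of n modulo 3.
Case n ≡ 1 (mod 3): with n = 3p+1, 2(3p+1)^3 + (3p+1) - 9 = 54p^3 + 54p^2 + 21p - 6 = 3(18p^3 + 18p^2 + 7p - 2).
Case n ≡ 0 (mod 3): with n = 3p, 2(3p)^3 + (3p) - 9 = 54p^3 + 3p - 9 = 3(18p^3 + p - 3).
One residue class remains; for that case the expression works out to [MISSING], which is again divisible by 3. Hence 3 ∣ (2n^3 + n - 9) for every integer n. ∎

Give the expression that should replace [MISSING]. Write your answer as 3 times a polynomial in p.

Only n ≡ 2 (mod 3) is unaccounted for. Put n = 3p+2:
2(3p+2)^3 + (3p+2) - 9 expands to 54p^3 + 108p^2 + 75p + 9,
and factoring out 3 leaves 3(18p^3 + 36p^2 + 25p + 3).

3(18p^3 + 36p^2 + 25p + 3)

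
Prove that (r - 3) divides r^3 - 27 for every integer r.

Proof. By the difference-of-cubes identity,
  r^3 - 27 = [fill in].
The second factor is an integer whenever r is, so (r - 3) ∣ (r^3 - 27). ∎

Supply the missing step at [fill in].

a^3 - b^3 = (a - b)(a^2 + ab + b^2). With a = r, b = 3:
r^3 - 27 = (r - 3)(r^2 + 3r + 9).

(r - 3)(r^2 + 3r + 9)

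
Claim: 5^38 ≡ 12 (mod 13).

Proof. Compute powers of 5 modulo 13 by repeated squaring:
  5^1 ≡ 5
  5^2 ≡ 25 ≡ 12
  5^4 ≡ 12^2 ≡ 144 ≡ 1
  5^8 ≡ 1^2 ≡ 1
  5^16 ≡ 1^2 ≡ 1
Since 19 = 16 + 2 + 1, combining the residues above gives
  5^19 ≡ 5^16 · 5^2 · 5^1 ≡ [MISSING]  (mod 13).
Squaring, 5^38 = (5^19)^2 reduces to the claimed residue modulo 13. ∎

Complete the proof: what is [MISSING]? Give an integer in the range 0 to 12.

Multiply the listed residues: 1 · 12 · 5 = 12 → 60.
Reducing modulo 13: 60 = 4·13 + 8, so 5^19 ≡ 8.

8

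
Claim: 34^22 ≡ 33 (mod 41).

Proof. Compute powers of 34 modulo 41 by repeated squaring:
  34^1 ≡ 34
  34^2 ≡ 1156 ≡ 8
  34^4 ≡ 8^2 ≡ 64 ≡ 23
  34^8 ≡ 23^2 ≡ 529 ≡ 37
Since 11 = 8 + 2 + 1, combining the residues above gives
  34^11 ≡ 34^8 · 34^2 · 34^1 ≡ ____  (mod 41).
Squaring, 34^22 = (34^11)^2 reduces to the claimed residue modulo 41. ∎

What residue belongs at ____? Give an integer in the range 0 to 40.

19

Multiply the listed residues: 37 · 8 · 34 = 296 → 10064.
Reducing modulo 41: 10064 = 245·41 + 19, so 34^11 ≡ 19.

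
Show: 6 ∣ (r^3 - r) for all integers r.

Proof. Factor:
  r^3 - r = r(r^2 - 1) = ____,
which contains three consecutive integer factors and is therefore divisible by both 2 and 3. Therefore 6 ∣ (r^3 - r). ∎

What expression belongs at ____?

(r - 1)r(r + 1)

r(r^2 - 1) = r(r - 1)(r + 1) = (r - 1)r(r + 1).
These three factors are consecutive integers, so their product is divisible by 6.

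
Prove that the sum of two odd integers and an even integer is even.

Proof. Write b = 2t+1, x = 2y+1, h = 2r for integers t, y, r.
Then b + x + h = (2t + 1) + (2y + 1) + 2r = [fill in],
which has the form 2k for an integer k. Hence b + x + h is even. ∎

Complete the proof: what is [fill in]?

Expanding: (2t + 1) + (2y + 1) + 2r = 2r + 2t + 2y + 2.
Every term is even; pulling out the factor of 2 gives 2(r + t + y + 1).

2(r + t + y + 1)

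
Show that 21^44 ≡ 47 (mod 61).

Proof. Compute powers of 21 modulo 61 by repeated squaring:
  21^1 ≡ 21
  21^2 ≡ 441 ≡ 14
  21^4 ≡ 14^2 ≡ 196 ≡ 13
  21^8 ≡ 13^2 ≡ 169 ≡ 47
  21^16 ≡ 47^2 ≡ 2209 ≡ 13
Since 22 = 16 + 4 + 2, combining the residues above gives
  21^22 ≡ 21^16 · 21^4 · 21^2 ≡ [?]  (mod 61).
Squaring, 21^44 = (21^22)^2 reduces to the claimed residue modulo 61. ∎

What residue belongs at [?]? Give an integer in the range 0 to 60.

48

21^16 · 21^4 · 21^2 ≡ 13 · 13 · 14 = 2366.
2366 mod 61 = 48, so 21^22 ≡ 48 (mod 61).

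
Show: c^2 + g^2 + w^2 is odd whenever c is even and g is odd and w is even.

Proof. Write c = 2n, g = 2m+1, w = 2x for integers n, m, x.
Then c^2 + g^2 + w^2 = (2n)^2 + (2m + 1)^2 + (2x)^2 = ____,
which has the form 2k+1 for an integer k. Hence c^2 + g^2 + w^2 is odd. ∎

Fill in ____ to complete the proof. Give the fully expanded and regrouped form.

2(2m^2 + 2m + 2n^2 + 2x^2) + 1

(2n)^2 + (2m + 1)^2 + (2x)^2 = 4m^2 + 4m + 4n^2 + 4x^2 + 1
= 2(2m^2 + 2m + 2n^2 + 2x^2) + 1.
Since 2m^2 + 2m + 2n^2 + 2x^2 is an integer, the sum of squares is of the form 2k+1 for an integer k.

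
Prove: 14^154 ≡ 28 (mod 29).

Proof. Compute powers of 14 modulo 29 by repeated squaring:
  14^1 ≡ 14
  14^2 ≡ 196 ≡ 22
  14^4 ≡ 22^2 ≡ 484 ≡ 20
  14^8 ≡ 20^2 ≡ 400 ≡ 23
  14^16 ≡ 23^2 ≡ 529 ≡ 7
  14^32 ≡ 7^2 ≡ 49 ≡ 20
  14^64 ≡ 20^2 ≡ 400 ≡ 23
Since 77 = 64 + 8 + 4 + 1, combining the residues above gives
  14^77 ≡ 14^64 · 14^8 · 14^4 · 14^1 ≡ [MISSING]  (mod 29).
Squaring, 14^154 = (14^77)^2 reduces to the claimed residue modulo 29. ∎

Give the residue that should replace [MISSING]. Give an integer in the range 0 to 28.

17

14^64 · 14^8 · 14^4 · 14^1 ≡ 23 · 23 · 20 · 14 = 148120.
148120 mod 29 = 17, so 14^77 ≡ 17 (mod 29).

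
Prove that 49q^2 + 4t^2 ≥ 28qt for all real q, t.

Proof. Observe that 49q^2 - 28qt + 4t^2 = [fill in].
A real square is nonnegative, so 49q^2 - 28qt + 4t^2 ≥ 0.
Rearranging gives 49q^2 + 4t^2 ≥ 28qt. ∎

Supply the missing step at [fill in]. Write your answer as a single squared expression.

(7q - 2t)^2

49q^2 - 28qt + 4t^2 is a perfect-square trinomial: the outer terms are (7q)^2 and (2t)^2, and the cross term is -2·7q·2t.
So 49q^2 - 28qt + 4t^2 = (7q - 2t)^2 ≥ 0.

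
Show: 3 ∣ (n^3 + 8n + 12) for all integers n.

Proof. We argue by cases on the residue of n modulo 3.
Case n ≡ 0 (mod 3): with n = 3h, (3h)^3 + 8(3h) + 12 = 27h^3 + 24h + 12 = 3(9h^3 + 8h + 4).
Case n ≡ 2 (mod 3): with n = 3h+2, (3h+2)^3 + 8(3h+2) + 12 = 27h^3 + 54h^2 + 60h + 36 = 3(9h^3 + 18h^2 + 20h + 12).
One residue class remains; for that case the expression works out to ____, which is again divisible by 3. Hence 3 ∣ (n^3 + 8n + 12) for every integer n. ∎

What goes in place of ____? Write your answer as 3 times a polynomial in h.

3(9h^3 + 9h^2 + 11h + 7)

Only n ≡ 1 (mod 3) is unaccounted for. Put n = 3h+1:
(3h+1)^3 + 8(3h+1) + 12 expands to 27h^3 + 27h^2 + 33h + 21,
and factoring out 3 leaves 3(9h^3 + 9h^2 + 11h + 7).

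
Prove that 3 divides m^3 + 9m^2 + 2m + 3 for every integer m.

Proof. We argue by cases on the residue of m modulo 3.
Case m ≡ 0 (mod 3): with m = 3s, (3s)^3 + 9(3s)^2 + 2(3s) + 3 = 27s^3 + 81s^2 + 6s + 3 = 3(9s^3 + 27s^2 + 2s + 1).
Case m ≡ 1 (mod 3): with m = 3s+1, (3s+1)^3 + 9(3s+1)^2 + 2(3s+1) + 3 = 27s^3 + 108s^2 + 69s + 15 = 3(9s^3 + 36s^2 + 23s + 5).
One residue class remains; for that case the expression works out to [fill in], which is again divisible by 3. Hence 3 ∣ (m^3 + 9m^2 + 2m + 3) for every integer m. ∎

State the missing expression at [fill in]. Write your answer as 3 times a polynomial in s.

Only m ≡ 2 (mod 3) is unaccounted for. Put m = 3s+2:
(3s+2)^3 + 9(3s+2)^2 + 2(3s+2) + 3 expands to 27s^3 + 135s^2 + 150s + 51,
and factoring out 3 leaves 3(9s^3 + 45s^2 + 50s + 17).

3(9s^3 + 45s^2 + 50s + 17)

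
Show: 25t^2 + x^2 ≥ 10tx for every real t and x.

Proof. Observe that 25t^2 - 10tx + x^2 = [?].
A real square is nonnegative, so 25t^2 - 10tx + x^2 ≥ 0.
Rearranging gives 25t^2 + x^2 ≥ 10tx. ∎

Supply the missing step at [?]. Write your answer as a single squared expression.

25t^2 - 10tx + x^2 is a perfect-square trinomial: the outer terms are (5t)^2 and (x)^2, and the cross term is -2·5t·x.
So 25t^2 - 10tx + x^2 = (5t - x)^2 ≥ 0.

(5t - x)^2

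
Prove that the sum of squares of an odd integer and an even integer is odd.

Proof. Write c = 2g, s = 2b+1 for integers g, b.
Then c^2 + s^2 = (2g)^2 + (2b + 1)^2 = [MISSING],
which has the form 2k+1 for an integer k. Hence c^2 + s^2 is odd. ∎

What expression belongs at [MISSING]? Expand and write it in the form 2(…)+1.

Expanding: (2g)^2 + (2b + 1)^2 = 4b^2 + 4b + 4g^2 + 1.
Every term except the constant is even, so this is 2(2b^2 + 2b + 2g^2) + 1,
and 2b^2 + 2b + 2g^2 ∈ ℤ gives the required form.

2(2b^2 + 2b + 2g^2) + 1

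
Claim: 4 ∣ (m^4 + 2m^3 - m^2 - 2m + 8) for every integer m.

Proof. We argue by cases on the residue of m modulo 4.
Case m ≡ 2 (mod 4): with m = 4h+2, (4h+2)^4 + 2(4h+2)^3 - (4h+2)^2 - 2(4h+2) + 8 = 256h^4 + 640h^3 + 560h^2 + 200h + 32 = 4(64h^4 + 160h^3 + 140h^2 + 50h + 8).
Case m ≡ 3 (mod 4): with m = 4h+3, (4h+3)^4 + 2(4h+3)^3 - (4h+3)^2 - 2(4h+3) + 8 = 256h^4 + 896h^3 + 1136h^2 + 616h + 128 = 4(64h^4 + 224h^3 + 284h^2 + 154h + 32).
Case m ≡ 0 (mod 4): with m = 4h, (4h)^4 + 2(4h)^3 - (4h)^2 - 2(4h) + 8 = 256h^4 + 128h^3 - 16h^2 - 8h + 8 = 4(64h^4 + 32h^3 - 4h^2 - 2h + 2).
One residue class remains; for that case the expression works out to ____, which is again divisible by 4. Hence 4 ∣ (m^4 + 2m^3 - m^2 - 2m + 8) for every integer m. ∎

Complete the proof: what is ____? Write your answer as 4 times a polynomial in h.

Only m ≡ 1 (mod 4) is unaccounted for. Put m = 4h+1:
(4h+1)^4 + 2(4h+1)^3 - (4h+1)^2 - 2(4h+1) + 8 expands to 256h^4 + 384h^3 + 176h^2 + 24h + 8,
and factoring out 4 leaves 4(64h^4 + 96h^3 + 44h^2 + 6h + 2).

4(64h^4 + 96h^3 + 44h^2 + 6h + 2)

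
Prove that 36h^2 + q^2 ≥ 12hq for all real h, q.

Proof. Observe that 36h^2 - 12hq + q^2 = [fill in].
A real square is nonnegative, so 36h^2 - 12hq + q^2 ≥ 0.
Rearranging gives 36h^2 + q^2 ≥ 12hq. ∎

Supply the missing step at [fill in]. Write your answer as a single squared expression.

The leading and trailing coefficients are 6^2 and 1^2, and 12 = 2·6·1, so the trinomial is (6h - q)^2.
Hence 36h^2 - 12hq + q^2 ≥ 0.

(6h - q)^2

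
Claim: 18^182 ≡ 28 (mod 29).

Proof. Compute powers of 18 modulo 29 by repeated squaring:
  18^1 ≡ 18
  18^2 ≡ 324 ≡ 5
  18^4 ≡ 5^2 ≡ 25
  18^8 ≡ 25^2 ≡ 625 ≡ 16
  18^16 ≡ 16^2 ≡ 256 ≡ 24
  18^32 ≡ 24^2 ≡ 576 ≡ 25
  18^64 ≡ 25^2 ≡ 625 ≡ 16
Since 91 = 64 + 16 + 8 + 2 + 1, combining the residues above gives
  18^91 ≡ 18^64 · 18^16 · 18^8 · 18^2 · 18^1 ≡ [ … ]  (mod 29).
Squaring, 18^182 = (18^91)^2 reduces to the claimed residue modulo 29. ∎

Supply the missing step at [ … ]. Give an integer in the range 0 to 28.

Multiply the listed residues: 16 · 24 · 16 · 5 · 18 = 384 → 6144 → 30720 → 552960.
Reducing modulo 29: 552960 = 19067·29 + 17, so 18^91 ≡ 17.

17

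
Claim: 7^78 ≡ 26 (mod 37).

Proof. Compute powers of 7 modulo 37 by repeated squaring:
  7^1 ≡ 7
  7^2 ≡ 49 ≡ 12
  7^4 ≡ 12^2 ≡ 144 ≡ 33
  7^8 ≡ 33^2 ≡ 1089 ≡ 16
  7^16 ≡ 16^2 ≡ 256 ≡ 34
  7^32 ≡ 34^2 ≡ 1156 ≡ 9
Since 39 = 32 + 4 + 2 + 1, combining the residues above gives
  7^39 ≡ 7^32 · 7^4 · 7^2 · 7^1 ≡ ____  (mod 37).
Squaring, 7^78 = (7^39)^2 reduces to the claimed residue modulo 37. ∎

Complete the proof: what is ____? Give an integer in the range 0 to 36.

10

Multiply the listed residues: 9 · 33 · 12 · 7 = 297 → 3564 → 24948.
Reducing modulo 37: 24948 = 674·37 + 10, so 7^39 ≡ 10.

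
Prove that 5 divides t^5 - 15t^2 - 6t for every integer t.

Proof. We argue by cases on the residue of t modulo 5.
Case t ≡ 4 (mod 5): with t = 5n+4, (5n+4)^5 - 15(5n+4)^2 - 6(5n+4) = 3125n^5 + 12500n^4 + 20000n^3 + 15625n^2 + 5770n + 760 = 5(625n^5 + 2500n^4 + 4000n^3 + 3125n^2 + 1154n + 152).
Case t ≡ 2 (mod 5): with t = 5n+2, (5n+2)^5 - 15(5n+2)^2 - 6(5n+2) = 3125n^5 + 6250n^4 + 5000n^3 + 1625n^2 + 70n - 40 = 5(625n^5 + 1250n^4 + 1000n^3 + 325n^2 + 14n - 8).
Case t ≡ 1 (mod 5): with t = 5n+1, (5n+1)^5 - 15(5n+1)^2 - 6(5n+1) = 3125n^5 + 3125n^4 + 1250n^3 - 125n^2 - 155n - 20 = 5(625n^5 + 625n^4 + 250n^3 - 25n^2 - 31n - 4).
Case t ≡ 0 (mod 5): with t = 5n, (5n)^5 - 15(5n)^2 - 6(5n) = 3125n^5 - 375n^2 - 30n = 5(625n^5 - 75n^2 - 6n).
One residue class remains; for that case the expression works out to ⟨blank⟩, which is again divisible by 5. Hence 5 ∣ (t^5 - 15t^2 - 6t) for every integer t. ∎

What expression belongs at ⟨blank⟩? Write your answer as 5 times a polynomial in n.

Only t ≡ 3 (mod 5) is unaccounted for. Put t = 5n+3:
(5n+3)^5 - 15(5n+3)^2 - 6(5n+3) expands to 3125n^5 + 9375n^4 + 11250n^3 + 6375n^2 + 1545n + 90,
and factoring out 5 leaves 5(625n^5 + 1875n^4 + 2250n^3 + 1275n^2 + 309n + 18).

5(625n^5 + 1875n^4 + 2250n^3 + 1275n^2 + 309n + 18)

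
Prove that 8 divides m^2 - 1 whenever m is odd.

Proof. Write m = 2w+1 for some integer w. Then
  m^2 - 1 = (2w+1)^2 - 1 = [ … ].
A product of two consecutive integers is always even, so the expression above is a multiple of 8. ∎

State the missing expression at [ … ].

4w(w + 1)

(2w+1)^2 - 1 = 4w^2 + 4w + 1 - 1 = 4w^2 + 4w = 4w(w+1).
Since w and w+1 are consecutive, w(w+1) is even, and 4·(even) is a multiple of 8.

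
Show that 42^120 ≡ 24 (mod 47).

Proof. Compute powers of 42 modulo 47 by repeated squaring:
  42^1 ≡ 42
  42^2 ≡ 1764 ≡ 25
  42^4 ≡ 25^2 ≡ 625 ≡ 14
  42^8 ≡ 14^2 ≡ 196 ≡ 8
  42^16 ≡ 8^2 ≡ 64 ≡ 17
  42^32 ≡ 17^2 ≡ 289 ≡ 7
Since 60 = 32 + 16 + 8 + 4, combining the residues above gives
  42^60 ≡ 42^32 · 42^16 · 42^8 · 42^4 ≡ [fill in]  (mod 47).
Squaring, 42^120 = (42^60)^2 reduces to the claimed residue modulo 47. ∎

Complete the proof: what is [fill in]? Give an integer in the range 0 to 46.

27

42^32 · 42^16 · 42^8 · 42^4 ≡ 7 · 17 · 8 · 14 = 13328.
13328 mod 47 = 27, so 42^60 ≡ 27 (mod 47).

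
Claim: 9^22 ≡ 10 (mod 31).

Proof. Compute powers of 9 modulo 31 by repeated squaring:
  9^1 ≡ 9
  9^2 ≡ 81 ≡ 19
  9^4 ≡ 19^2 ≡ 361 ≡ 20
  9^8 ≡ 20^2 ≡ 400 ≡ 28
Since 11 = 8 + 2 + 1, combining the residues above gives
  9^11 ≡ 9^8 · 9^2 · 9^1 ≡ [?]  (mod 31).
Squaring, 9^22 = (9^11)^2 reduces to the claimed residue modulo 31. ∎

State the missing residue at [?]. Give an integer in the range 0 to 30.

14

9^8 · 9^2 · 9^1 ≡ 28 · 19 · 9 = 4788.
4788 mod 31 = 14, so 9^11 ≡ 14 (mod 31).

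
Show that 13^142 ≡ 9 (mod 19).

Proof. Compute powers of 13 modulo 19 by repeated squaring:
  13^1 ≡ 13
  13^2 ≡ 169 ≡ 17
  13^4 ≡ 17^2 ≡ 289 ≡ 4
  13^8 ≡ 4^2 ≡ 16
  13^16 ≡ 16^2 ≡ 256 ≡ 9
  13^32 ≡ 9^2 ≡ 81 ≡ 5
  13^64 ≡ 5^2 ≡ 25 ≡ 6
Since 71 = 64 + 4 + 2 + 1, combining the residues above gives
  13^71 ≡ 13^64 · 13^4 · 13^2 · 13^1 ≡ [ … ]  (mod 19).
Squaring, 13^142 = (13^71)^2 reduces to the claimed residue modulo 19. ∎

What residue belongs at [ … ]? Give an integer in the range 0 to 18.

Multiply the listed residues: 6 · 4 · 17 · 13 = 24 → 408 → 5304.
Reducing modulo 19: 5304 = 279·19 + 3, so 13^71 ≡ 3.

3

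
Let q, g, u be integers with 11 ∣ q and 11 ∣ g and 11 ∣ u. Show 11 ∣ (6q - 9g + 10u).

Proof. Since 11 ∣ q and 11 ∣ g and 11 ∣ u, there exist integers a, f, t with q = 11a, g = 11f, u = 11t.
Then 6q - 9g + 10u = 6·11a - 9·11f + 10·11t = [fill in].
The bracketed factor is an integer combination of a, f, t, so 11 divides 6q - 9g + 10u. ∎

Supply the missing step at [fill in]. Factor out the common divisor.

Pull the common 11 out of every term: 6·11a - 9·11f + 10·11t = 11(6a - 9f + 10t).
6a - 9f + 10t is an integer, which exhibits the divisibility.

11(6a - 9f + 10t)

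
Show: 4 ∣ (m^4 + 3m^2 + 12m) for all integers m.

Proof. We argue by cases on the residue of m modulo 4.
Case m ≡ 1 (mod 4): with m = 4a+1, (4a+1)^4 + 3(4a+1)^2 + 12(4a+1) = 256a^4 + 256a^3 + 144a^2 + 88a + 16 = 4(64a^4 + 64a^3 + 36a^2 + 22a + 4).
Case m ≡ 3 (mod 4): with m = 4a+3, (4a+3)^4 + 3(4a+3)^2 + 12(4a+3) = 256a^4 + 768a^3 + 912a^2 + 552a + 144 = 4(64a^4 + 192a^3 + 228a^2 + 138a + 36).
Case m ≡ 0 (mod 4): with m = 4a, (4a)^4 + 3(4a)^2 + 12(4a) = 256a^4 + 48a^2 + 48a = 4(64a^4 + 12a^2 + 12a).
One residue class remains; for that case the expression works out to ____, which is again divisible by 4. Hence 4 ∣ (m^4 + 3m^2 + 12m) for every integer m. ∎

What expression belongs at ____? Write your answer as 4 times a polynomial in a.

Only m ≡ 2 (mod 4) is unaccounted for. Put m = 4a+2:
(4a+2)^4 + 3(4a+2)^2 + 12(4a+2) expands to 256a^4 + 512a^3 + 432a^2 + 224a + 52,
and factoring out 4 leaves 4(64a^4 + 128a^3 + 108a^2 + 56a + 13).

4(64a^4 + 128a^3 + 108a^2 + 56a + 13)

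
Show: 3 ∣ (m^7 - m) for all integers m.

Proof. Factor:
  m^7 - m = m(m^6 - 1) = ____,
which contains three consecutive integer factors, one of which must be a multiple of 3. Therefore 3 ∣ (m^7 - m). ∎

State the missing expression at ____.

(m - 1)m(m + 1)(m^4 + m^2 + 1)

m^6 - 1 = (m^2 - 1)(m^4 + m^2 + 1), and m^2 - 1 = (m-1)(m+1).
So m(m^6 - 1) = (m - 1)m(m + 1)(m^4 + m^2 + 1).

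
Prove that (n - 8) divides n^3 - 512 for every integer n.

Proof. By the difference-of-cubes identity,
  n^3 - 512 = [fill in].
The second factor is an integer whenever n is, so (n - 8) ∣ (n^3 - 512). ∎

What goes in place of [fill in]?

a^3 - b^3 = (a - b)(a^2 + ab + b^2). With a = n, b = 8:
n^3 - 512 = (n - 8)(n^2 + 8n + 64).

(n - 8)(n^2 + 8n + 64)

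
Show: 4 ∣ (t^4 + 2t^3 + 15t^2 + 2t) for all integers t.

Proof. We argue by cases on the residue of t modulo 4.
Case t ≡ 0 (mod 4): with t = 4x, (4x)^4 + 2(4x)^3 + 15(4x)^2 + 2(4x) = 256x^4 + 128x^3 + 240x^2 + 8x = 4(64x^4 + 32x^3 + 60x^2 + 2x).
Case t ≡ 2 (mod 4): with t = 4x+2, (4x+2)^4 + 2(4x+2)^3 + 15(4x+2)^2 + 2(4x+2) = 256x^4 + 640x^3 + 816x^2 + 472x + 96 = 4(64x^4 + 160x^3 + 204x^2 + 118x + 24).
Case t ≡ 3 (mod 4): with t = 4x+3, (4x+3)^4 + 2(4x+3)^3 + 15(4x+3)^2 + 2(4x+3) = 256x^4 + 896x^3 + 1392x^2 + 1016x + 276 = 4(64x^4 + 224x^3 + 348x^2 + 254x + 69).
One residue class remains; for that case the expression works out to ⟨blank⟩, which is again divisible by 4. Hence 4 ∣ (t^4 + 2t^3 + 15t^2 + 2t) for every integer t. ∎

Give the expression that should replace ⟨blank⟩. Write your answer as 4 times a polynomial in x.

Only t ≡ 1 (mod 4) is unaccounted for. Put t = 4x+1:
(4x+1)^4 + 2(4x+1)^3 + 15(4x+1)^2 + 2(4x+1) expands to 256x^4 + 384x^3 + 432x^2 + 168x + 20,
and factoring out 4 leaves 4(64x^4 + 96x^3 + 108x^2 + 42x + 5).

4(64x^4 + 96x^3 + 108x^2 + 42x + 5)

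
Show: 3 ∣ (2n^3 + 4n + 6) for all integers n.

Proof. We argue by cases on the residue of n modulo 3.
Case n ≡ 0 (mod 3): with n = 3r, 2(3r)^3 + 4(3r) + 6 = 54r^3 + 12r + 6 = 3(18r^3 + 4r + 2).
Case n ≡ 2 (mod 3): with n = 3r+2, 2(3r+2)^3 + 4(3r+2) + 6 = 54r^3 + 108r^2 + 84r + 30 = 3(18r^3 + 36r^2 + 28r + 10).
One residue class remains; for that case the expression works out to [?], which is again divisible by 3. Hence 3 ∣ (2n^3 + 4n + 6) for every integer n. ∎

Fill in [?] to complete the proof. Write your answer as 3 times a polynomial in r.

3(18r^3 + 18r^2 + 10r + 4)

Only n ≡ 1 (mod 3) is unaccounted for. Put n = 3r+1:
2(3r+1)^3 + 4(3r+1) + 6 expands to 54r^3 + 54r^2 + 30r + 12,
and factoring out 3 leaves 3(18r^3 + 18r^2 + 10r + 4).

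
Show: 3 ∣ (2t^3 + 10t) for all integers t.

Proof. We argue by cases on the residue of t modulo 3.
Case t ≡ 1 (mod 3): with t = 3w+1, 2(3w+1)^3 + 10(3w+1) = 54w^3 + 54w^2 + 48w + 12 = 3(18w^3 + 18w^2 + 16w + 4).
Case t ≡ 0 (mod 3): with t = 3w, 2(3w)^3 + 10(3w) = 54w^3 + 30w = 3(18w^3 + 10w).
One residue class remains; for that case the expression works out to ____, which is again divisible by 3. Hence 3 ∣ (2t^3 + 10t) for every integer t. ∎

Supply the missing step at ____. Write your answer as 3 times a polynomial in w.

Only t ≡ 2 (mod 3) is unaccounted for. Put t = 3w+2:
2(3w+2)^3 + 10(3w+2) expands to 54w^3 + 108w^2 + 102w + 36,
and factoring out 3 leaves 3(18w^3 + 36w^2 + 34w + 12).

3(18w^3 + 36w^2 + 34w + 12)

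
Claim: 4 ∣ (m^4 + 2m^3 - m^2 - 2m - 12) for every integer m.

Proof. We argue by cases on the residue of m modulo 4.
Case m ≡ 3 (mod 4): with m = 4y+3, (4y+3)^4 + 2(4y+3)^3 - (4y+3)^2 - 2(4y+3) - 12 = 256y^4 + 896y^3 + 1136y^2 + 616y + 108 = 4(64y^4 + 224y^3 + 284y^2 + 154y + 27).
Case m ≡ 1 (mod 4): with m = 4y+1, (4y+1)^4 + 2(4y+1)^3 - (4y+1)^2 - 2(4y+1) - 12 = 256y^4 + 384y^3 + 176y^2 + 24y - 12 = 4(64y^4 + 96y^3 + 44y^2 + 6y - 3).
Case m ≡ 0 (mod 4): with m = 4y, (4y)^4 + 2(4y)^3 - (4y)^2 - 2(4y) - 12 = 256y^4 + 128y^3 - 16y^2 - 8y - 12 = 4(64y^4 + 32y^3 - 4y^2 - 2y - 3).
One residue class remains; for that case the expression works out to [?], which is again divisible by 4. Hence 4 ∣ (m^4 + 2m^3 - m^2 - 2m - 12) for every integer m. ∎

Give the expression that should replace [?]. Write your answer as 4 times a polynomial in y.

Only m ≡ 2 (mod 4) is unaccounted for. Put m = 4y+2:
(4y+2)^4 + 2(4y+2)^3 - (4y+2)^2 - 2(4y+2) - 12 expands to 256y^4 + 640y^3 + 560y^2 + 200y + 12,
and factoring out 4 leaves 4(64y^4 + 160y^3 + 140y^2 + 50y + 3).

4(64y^4 + 160y^3 + 140y^2 + 50y + 3)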